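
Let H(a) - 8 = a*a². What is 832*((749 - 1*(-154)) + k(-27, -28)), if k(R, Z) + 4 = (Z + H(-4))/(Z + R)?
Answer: 41208128/55 ≈ 7.4924e+5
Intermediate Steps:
H(a) = 8 + a³ (H(a) = 8 + a*a² = 8 + a³)
k(R, Z) = -4 + (-56 + Z)/(R + Z) (k(R, Z) = -4 + (Z + (8 + (-4)³))/(Z + R) = -4 + (Z + (8 - 64))/(R + Z) = -4 + (Z - 56)/(R + Z) = -4 + (-56 + Z)/(R + Z))
832*((749 - 1*(-154)) + k(-27, -28)) = 832*((749 - 1*(-154)) + (-56 - 4*(-27) - 3*(-28))/(-27 - 28)) = 832*((749 + 154) + (-56 + 108 + 84)/(-55)) = 832*(903 - 1/55*136) = 832*(903 - 136/55) = 832*(49529/55) = 41208128/55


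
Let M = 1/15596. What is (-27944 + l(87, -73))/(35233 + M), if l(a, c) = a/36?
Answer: -1307330801/1648481607 ≈ -0.79305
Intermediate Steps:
M = 1/15596 ≈ 6.4119e-5
l(a, c) = a/36 (l(a, c) = a*(1/36) = a/36)
(-27944 + l(87, -73))/(35233 + M) = (-27944 + (1/36)*87)/(35233 + 1/15596) = (-27944 + 29/12)/(549493869/15596) = -335299/12*15596/549493869 = -1307330801/1648481607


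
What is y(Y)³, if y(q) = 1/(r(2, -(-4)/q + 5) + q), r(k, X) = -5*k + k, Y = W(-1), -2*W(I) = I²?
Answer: -8/4913 ≈ -0.0016283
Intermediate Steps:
W(I) = -I²/2
Y = -½ (Y = -½*(-1)² = -½*1 = -½ ≈ -0.50000)
r(k, X) = -4*k
y(q) = 1/(-8 + q) (y(q) = 1/(-4*2 + q) = 1/(-8 + q))
y(Y)³ = (1/(-8 - ½))³ = (1/(-17/2))³ = (-2/17)³ = -8/4913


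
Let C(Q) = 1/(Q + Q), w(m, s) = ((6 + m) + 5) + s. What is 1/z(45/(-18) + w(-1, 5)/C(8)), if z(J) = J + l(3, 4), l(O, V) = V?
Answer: 2/483 ≈ 0.0041408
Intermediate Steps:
w(m, s) = 11 + m + s (w(m, s) = (11 + m) + s = 11 + m + s)
C(Q) = 1/(2*Q)
z(J) = 4 + J (z(J) = J + 4 = 4 + J)
1/z(45/(-18) + w(-1, 5)/C(8)) = 1/(4 + (45/(-18) + (11 - 1 + 5)/(((1/2)/8)))) = 1/(4 + (45*(-1/18) + 15/(((1/2)*(1/8))))) = 1/(4 + (-5/2 + 15/(1/16))) = 1/(4 + (-5/2 + 15*16)) = 1/(4 + (-5/2 + 240)) = 1/(4 + 475/2) = 1/(483/2) = 2/483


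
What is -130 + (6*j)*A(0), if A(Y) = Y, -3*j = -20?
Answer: -130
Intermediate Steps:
j = 20/3 (j = -⅓*(-20) = 20/3 ≈ 6.6667)
-130 + (6*j)*A(0) = -130 + (6*(20/3))*0 = -130 + 40*0 = -130 + 0 = -130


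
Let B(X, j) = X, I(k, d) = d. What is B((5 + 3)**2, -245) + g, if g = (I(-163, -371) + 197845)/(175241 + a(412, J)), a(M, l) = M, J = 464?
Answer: 11439266/175653 ≈ 65.124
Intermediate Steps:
g = 197474/175653 (g = (-371 + 197845)/(175241 + 412) = 197474/175653 ≈ 1.1242)
B((5 + 3)**2, -245) + g = (5 + 3)**2 + 197474/175653 = 8**2 + 197474/175653 = 64 + 197474/175653 = 11439266/175653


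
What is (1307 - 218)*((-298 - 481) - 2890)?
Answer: -3995541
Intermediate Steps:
(1307 - 218)*((-298 - 481) - 2890) = 1089*(-779 - 2890) = 1089*(-3669) = -3995541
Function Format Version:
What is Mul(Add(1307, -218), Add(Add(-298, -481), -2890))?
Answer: -3995541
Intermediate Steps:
Mul(Add(1307, -218), Add(Add(-298, -481), -2890)) = Mul(1089, Add(-779, -2890)) = Mul(1089, -3669) = -3995541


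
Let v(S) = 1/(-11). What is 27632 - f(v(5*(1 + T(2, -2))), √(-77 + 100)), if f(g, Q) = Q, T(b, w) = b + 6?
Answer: 27632 - √23 ≈ 27627.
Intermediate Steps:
T(b, w) = 6 + b
v(S) = -1/11
27632 - f(v(5*(1 + T(2, -2))), √(-77 + 100)) = 27632 - √(-77 + 100) = 27632 - √23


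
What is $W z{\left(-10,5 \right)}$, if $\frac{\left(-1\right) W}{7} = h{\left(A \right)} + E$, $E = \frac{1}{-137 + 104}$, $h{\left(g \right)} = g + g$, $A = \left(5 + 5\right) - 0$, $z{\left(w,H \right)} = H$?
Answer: $- \frac{23065}{33} \approx -698.94$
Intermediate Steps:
$A = 10$ ($A = 10 + 0 = 10$)
$h{\left(g \right)} = 2 g$
$E = - \frac{1}{33}$ ($E = \frac{1}{-33} = - \frac{1}{33} \approx -0.030303$)
$W = - \frac{4613}{33}$ ($W = - 7 \left(2 \cdot 10 - \frac{1}{33}\right) = - 7 \left(20 - \frac{1}{33}\right) = \left(-7\right) \frac{659}{33} = - \frac{4613}{33} \approx -139.79$)
$W z{\left(-10,5 \right)} = \left(- \frac{4613}{33}\right) 5 = - \frac{23065}{33}$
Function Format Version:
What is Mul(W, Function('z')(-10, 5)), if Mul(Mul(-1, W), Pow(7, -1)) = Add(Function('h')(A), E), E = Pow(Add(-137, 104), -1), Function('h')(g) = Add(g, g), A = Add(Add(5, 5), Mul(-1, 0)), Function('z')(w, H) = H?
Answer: Rational(-23065, 33) ≈ -698.94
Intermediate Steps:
A = 10 (A = Add(10, 0) = 10)
Function('h')(g) = Mul(2, g)
E = Rational(-1, 33) (E = Pow(-33, -1) = Rational(-1, 33) ≈ -0.030303)
W = Rational(-4613, 33) (W = Mul(-7, Add(Mul(2, 10), Rational(-1, 33))) = Mul(-7, Add(20, Rational(-1, 33))) = Mul(-7, Rational(659, 33)) = Rational(-4613, 33) ≈ -139.79)
Mul(W, Function('z')(-10, 5)) = Mul(Rational(-4613, 33), 5) = Rational(-23065, 33)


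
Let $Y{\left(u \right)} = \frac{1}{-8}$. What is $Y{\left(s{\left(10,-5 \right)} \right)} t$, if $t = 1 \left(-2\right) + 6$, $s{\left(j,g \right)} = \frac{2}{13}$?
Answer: $- \frac{1}{2} \approx -0.5$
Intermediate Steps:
$s{\left(j,g \right)} = \frac{2}{13}$ ($s{\left(j,g \right)} = 2 \cdot \frac{1}{13} = \frac{2}{13}$)
$Y{\left(u \right)} = - \frac{1}{8}$
$t = 4$ ($t = -2 + 6 = 4$)
$Y{\left(s{\left(10,-5 \right)} \right)} t = \left(- \frac{1}{8}\right) 4 = - \frac{1}{2}$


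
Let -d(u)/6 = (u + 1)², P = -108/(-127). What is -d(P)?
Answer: 331350/16129 ≈ 20.544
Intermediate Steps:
P = 108/127 (P = -108*(-1/127) = 108/127 ≈ 0.85039)
d(u) = -6*(1 + u)² (d(u) = -6*(u + 1)² = -6*(1 + u)²)
-d(P) = -(-6)*(1 + 108/127)² = -(-6)*(235/127)² = -(-6)*55225/16129 = -1*(-331350/16129) = 331350/16129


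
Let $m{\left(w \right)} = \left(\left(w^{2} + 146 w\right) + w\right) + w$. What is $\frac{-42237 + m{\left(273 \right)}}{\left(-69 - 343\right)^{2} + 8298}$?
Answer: $\frac{36348}{89021} \approx 0.40831$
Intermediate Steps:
$m{\left(w \right)} = w^{2} + 148 w$ ($m{\left(w \right)} = \left(w^{2} + 147 w\right) + w = w^{2} + 148 w$)
$\frac{-42237 + m{\left(273 \right)}}{\left(-69 - 343\right)^{2} + 8298} = \frac{-42237 + 273 \left(148 + 273\right)}{\left(-69 - 343\right)^{2} + 8298} = \frac{-42237 + 273 \cdot 421}{\left(-412\right)^{2} + 8298} = \frac{-42237 + 114933}{169744 + 8298} = \frac{72696}{178042} = 72696 \cdot \frac{1}{178042} = \frac{36348}{89021}$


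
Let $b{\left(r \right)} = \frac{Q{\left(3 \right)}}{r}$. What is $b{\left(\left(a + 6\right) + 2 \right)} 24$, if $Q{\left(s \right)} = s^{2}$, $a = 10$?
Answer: $12$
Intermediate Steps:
$b{\left(r \right)} = \frac{9}{r}$ ($b{\left(r \right)} = \frac{3^{2}}{r} = \frac{9}{r}$)
$b{\left(\left(a + 6\right) + 2 \right)} 24 = \frac{9}{\left(10 + 6\right) + 2} \cdot 24 = \frac{9}{16 + 2} \cdot 24 = \frac{9}{18} \cdot 24 = 9 \cdot \frac{1}{18} \cdot 24 = \frac{1}{2} \cdot 24 = 12$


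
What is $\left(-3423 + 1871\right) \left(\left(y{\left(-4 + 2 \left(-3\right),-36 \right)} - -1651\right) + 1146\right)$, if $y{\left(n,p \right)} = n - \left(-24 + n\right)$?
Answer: $-4378192$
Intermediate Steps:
$y{\left(n,p \right)} = 24$
$\left(-3423 + 1871\right) \left(\left(y{\left(-4 + 2 \left(-3\right),-36 \right)} - -1651\right) + 1146\right) = \left(-3423 + 1871\right) \left(\left(24 - -1651\right) + 1146\right) = - 1552 \left(\left(24 + 1651\right) + 1146\right) = - 1552 \left(1675 + 1146\right) = \left(-1552\right) 2821 = -4378192$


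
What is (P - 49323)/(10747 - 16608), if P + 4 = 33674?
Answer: 15653/5861 ≈ 2.6707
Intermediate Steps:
P = 33670 (P = -4 + 33674 = 33670)
(P - 49323)/(10747 - 16608) = (33670 - 49323)/(10747 - 16608) = -15653/(-5861) = -15653*(-1/5861) = 15653/5861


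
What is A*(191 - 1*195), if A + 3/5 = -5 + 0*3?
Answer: 112/5 ≈ 22.400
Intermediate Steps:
A = -28/5 (A = -⅗ + (-5 + 0*3) = -⅗ + (-5 + 0) = -⅗ - 5 = -28/5 ≈ -5.6000)
A*(191 - 1*195) = -28*(191 - 1*195)/5 = -28*(191 - 195)/5 = -28/5*(-4) = 112/5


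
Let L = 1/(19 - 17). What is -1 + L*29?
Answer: 27/2 ≈ 13.500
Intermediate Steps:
L = 1/2 ≈ 0.50000
-1 + L*29 = -1 + (1/2)*29 = -1 + 29/2 = 27/2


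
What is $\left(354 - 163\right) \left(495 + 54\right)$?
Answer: $104859$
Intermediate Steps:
$\left(354 - 163\right) \left(495 + 54\right) = 191 \cdot 549 = 104859$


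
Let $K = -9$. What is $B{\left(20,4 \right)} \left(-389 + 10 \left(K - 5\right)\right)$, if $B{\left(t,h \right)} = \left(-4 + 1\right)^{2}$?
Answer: $-4761$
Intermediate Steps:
$B{\left(t,h \right)} = 9$ ($B{\left(t,h \right)} = \left(-3\right)^{2} = 9$)
$B{\left(20,4 \right)} \left(-389 + 10 \left(K - 5\right)\right) = 9 \left(-389 + 10 \left(-9 - 5\right)\right) = 9 \left(-389 + 10 \left(-14\right)\right) = 9 \left(-389 - 140\right) = 9 \left(-529\right) = -4761$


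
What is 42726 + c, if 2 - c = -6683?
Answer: 49411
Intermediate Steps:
c = 6685 (c = 2 - 1*(-6683) = 2 + 6683 = 6685)
42726 + c = 42726 + 6685 = 49411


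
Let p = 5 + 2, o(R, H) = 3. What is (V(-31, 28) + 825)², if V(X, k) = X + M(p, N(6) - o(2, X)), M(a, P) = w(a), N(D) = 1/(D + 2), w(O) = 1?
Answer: 632025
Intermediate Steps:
N(D) = 1/(2 + D)
p = 7
M(a, P) = 1
V(X, k) = 1 + X (V(X, k) = X + 1 = 1 + X)
(V(-31, 28) + 825)² = ((1 - 31) + 825)² = (-30 + 825)² = 795² = 632025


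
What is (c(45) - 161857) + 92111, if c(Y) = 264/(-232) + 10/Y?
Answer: -18203945/261 ≈ -69747.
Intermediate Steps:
c(Y) = -33/29 + 10/Y (c(Y) = 264*(-1/232) + 10/Y = -33/29 + 10/Y)
(c(45) - 161857) + 92111 = ((-33/29 + 10/45) - 161857) + 92111 = ((-33/29 + 10*(1/45)) - 161857) + 92111 = ((-33/29 + 2/9) - 161857) + 92111 = (-239/261 - 161857) + 92111 = -42244916/261 + 92111 = -18203945/261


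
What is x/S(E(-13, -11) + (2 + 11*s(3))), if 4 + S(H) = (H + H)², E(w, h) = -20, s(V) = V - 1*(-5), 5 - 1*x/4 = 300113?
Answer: -100036/1633 ≈ -61.259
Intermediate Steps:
x = -1200432 (x = 20 - 4*300113 = 20 - 1200452 = -1200432)
s(V) = 5 + V (s(V) = V + 5 = 5 + V)
S(H) = -4 + 4*H² (S(H) = -4 + (H + H)² = -4 + (2*H)² = -4 + 4*H²)
x/S(E(-13, -11) + (2 + 11*s(3))) = -1200432/(-4 + 4*(-20 + (2 + 11*(5 + 3)))²) = -1200432/(-4 + 4*(-20 + (2 + 11*8))²) = -1200432/(-4 + 4*(-20 + (2 + 88))²) = -1200432/(-4 + 4*(-20 + 90)²) = -1200432/(-4 + 4*70²) = -1200432/(-4 + 4*4900) = -1200432/(-4 + 19600) = -1200432/19596 = -1200432*1/19596 = -100036/1633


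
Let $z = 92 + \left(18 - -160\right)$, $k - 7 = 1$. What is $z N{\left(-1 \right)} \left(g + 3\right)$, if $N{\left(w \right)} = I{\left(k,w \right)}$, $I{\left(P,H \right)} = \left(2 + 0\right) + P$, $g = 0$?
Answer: $8100$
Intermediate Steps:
$k = 8$ ($k = 7 + 1 = 8$)
$I{\left(P,H \right)} = 2 + P$
$N{\left(w \right)} = 10$ ($N{\left(w \right)} = 2 + 8 = 10$)
$z = 270$ ($z = 92 + \left(18 + 160\right) = 92 + 178 = 270$)
$z N{\left(-1 \right)} \left(g + 3\right) = 270 \cdot 10 \left(0 + 3\right) = 270 \cdot 10 \cdot 3 = 270 \cdot 30 = 8100$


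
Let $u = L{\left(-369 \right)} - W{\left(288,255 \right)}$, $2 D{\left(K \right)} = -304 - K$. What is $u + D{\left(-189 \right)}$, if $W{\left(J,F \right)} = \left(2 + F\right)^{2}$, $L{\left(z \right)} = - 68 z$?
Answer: $- \frac{82029}{2} \approx -41015.0$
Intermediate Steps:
$D{\left(K \right)} = -152 - \frac{K}{2}$ ($D{\left(K \right)} = \frac{-304 - K}{2} = -152 - \frac{K}{2}$)
$u = -40957$ ($u = \left(-68\right) \left(-369\right) - \left(2 + 255\right)^{2} = 25092 - 257^{2} = 25092 - 66049 = -40957$)
$u + D{\left(-189 \right)} = -40957 - \frac{115}{2} = - \frac{82029}{2}$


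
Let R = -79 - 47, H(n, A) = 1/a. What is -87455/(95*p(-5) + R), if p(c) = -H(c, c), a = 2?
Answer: 174910/347 ≈ 504.06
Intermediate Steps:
H(n, A) = 1/2
R = -126
p(c) = -1/2 (p(c) = -1*1/2 = -1/2)
-87455/(95*p(-5) + R) = -87455/(95*(-1/2) - 126) = -87455/(-95/2 - 126) = -87455/(-347/2) = -87455*(-2/347) = 174910/347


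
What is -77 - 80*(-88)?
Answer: 6963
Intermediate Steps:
-77 - 80*(-88) = -77 + 7040 = 6963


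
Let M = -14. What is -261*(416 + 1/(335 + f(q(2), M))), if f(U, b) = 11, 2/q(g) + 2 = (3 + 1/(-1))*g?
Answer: -37567557/346 ≈ -1.0858e+5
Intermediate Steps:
q(g) = 2/(-2 + 2*g) (q(g) = 2/(-2 + (3 + 1/(-1))*g) = 2/(-2 + (3 - 1)*g) = 2/(-2 + 2*g))
-261*(416 + 1/(335 + f(q(2), M))) = -261*(416 + 1/(335 + 11)) = -261*(416 + 1/346) = -261*143937/346 = -37567557/346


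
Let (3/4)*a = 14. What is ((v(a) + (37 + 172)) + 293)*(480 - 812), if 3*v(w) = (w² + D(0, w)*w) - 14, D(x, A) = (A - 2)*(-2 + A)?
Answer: -62977744/81 ≈ -7.7750e+5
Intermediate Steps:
a = 56/3 (a = (4/3)*14 = 56/3 ≈ 18.667)
D(x, A) = (-2 + A)² (D(x, A) = (-2 + A)*(-2 + A) = (-2 + A)²)
v(w) = -14/3 + w²/3 + w*(-2 + w)²/3 (v(w) = ((w² + (-2 + w)²*w) - 14)/3 = ((w² + w*(-2 + w)²) - 14)/3 = (-14 + w² + w*(-2 + w)²)/3 = -14/3 + w²/3 + w*(-2 + w)²/3)
((v(a) + (37 + 172)) + 293)*(480 - 812) = (((-14/3 + (56/3)²/3 + (⅓)*(56/3)*(-2 + 56/3)²) + (37 + 172)) + 293)*(480 - 812) = (((-14/3 + (⅓)*(3136/9) + (⅓)*(56/3)*(50/3)²) + 209) + 293)*(-332) = (((-14/3 + 3136/27 + (⅓)*(56/3)*(2500/9)) + 209) + 293)*(-332) = (((-14/3 + 3136/27 + 140000/81) + 209) + 293)*(-332) = ((149030/81 + 209) + 293)*(-332) = (165959/81 + 293)*(-332) = (189692/81)*(-332) = -62977744/81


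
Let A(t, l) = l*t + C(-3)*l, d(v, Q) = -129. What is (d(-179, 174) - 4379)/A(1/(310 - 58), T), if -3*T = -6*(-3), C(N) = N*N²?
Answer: -189336/6803 ≈ -27.831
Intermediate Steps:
C(N) = N³
T = -6 (T = -(-2)*(-3) = -⅓*18 = -6)
A(t, l) = -27*l + l*t (A(t, l) = l*t + (-3)³*l = l*t - 27*l = -27*l + l*t)
(d(-179, 174) - 4379)/A(1/(310 - 58), T) = (-129 - 4379)/((-6*(-27 + 1/(310 - 58)))) = -4508*(-1/(6*(-27 + 1/252))) = -4508/((-6*(-6803/252))) = -4508/6803/42 = -4508*42/6803 = -189336/6803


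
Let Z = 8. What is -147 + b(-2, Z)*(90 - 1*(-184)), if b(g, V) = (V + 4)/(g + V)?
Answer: 401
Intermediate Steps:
b(g, V) = (4 + V)/(V + g)
-147 + b(-2, Z)*(90 - 1*(-184)) = -147 + ((4 + 8)/(8 - 2))*(90 - 1*(-184)) = -147 + (12/6)*(90 + 184) = -147 + ((1/6)*12)*274 = -147 + 2*274 = -147 + 548 = 401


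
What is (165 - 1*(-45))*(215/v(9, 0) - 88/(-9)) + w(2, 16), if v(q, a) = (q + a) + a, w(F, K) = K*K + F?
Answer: 7328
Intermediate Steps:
w(F, K) = F + K² (w(F, K) = K² + F = F + K²)
v(q, a) = q + 2*a (v(q, a) = (a + q) + a = q + 2*a)
(165 - 1*(-45))*(215/v(9, 0) - 88/(-9)) + w(2, 16) = (165 - 1*(-45))*(215/(9 + 2*0) - 88/(-9)) + (2 + 16²) = (165 + 45)*(215/(9 + 0) - 88*(-⅑)) + (2 + 256) = 210*(215/9 + 88/9) + 258 = 210*(101/3) + 258 = 7070 + 258 = 7328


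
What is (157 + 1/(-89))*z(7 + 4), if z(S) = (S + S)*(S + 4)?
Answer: 4610760/89 ≈ 51806.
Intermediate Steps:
z(S) = 2*S*(4 + S) (z(S) = (2*S)*(4 + S) = 2*S*(4 + S))
(157 + 1/(-89))*z(7 + 4) = (157 + 1/(-89))*(2*(7 + 4)*(4 + (7 + 4))) = (157 - 1/89)*(2*11*(4 + 11)) = 13972*(2*11*15)/89 = (13972/89)*330 = 4610760/89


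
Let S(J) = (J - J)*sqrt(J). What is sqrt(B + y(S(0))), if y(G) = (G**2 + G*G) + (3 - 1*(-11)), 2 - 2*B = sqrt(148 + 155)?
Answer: sqrt(60 - 2*sqrt(303))/2 ≈ 2.5093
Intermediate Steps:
B = 1 - sqrt(303)/2 (B = 1 - sqrt(148 + 155)/2 = 1 - sqrt(303)/2 ≈ -7.7034)
S(J) = 0 (S(J) = 0*sqrt(J) = 0)
y(G) = 14 + 2*G**2 (y(G) = (G**2 + G**2) + (3 + 11) = 2*G**2 + 14 = 14 + 2*G**2)
sqrt(B + y(S(0))) = sqrt((1 - sqrt(303)/2) + (14 + 2*0**2)) = sqrt((1 - sqrt(303)/2) + (14 + 2*0)) = sqrt((1 - sqrt(303)/2) + (14 + 0)) = sqrt((1 - sqrt(303)/2) + 14) = sqrt(15 - sqrt(303)/2)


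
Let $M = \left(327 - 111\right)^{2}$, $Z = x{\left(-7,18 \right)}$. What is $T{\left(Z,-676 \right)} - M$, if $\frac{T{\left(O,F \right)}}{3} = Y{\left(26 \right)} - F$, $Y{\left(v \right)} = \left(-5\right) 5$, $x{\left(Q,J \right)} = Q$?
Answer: $-44703$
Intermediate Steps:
$Z = -7$
$M = 46656$ ($M = 216^{2} = 46656$)
$Y{\left(v \right)} = -25$
$T{\left(O,F \right)} = -75 - 3 F$ ($T{\left(O,F \right)} = 3 \left(-25 - F\right) = -75 - 3 F$)
$T{\left(Z,-676 \right)} - M = \left(-75 - -2028\right) - 46656 = \left(-75 + 2028\right) - 46656 = 1953 - 46656 = -44703$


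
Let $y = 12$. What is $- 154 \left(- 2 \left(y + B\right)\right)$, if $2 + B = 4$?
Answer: $4312$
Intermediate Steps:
$B = 2$ ($B = -2 + 4 = 2$)
$- 154 \left(- 2 \left(y + B\right)\right) = - 154 \left(- 2 \left(12 + 2\right)\right) = - 154 \left(\left(-2\right) 14\right) = \left(-154\right) \left(-28\right) = 4312$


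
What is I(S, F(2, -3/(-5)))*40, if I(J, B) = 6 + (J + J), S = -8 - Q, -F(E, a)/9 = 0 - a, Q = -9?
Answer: 320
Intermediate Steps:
F(E, a) = 9*a (F(E, a) = -9*(0 - a) = -(-9)*a = 9*a)
S = 1 (S = -8 - 1*(-9) = -8 + 9 = 1)
I(J, B) = 6 + 2*J
I(S, F(2, -3/(-5)))*40 = (6 + 2*1)*40 = (6 + 2)*40 = 8*40 = 320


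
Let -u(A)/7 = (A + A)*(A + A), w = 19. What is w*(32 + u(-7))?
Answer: -25460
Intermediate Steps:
u(A) = -28*A² (u(A) = -7*(A + A)*(A + A) = -7*2*A*2*A = -28*A²)
w*(32 + u(-7)) = 19*(32 - 28*(-7)²) = 19*(32 - 28*49) = 19*(32 - 1372) = 19*(-1340) = -25460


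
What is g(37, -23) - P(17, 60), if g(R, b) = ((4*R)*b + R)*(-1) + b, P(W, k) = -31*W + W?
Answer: 3854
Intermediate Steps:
P(W, k) = -30*W
g(R, b) = b - R - 4*R*b (g(R, b) = (4*R*b + R)*(-1) + b = (R + 4*R*b)*(-1) + b = (-R - 4*R*b) + b = b - R - 4*R*b)
g(37, -23) - P(17, 60) = (-23 - 1*37 - 4*37*(-23)) - (-30)*17 = (-23 - 37 + 3404) - 1*(-510) = 3344 + 510 = 3854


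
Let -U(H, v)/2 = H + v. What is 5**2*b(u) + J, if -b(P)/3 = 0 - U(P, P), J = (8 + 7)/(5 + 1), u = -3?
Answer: 1805/2 ≈ 902.50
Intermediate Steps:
U(H, v) = -2*H - 2*v (U(H, v) = -2*(H + v) = -2*H - 2*v)
J = 5/2 (J = 15/6 = 15*(1/6) = 5/2 ≈ 2.5000)
b(P) = -12*P (b(P) = -3*(0 - (-2*P - 2*P)) = -3*(0 - (-4)*P) = -3*(0 + 4*P) = -12*P)
5**2*b(u) + J = 5**2*(-12*(-3)) + 5/2 = 25*36 + 5/2 = 900 + 5/2 = 1805/2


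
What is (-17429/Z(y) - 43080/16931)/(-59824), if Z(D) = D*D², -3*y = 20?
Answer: -7622800773/8103041152000 ≈ -0.00094073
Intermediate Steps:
y = -20/3 (y = -⅓*20 = -20/3 ≈ -6.6667)
Z(D) = D³
(-17429/Z(y) - 43080/16931)/(-59824) = (-17429/((-20/3)³) - 43080/16931)/(-59824) = (-17429/(-8000/27) - 43080*1/16931)*(-1/59824) = (-17429*(-27/8000) - 43080/16931)*(-1/59824) = (470583/8000 - 43080/16931)*(-1/59824) = (7622800773/135448000)*(-1/59824) = -7622800773/8103041152000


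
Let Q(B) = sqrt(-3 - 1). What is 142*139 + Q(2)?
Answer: 19738 + 2*I ≈ 19738.0 + 2.0*I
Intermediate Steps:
Q(B) = 2*I (Q(B) = sqrt(-4) = 2*I)
142*139 + Q(2) = 142*139 + 2*I = 19738 + 2*I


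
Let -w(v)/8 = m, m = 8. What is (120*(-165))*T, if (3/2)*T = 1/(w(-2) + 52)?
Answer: 1100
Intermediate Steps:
w(v) = -64 (w(v) = -8*8 = -64)
T = -1/18 (T = 2/(3*(-64 + 52)) = (⅔)/(-12) = (⅔)*(-1/12) = -1/18 ≈ -0.055556)
(120*(-165))*T = (120*(-165))*(-1/18) = -19800*(-1/18) = 1100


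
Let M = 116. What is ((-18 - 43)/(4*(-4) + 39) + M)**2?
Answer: 6796449/529 ≈ 12848.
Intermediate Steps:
((-18 - 43)/(4*(-4) + 39) + M)**2 = ((-18 - 43)/(4*(-4) + 39) + 116)**2 = (-61/(-16 + 39) + 116)**2 = (-61/23 + 116)**2 = (2607/23)**2 = 6796449/529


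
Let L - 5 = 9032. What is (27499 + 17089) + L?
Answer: 53625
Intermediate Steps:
L = 9037 (L = 5 + 9032 = 9037)
(27499 + 17089) + L = (27499 + 17089) + 9037 = 44588 + 9037 = 53625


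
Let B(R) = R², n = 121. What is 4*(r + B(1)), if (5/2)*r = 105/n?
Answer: 652/121 ≈ 5.3884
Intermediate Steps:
r = 42/121 (r = 2*(105/121)/5 = 2*(105*(1/121))/5 = (⅖)*(105/121) = 42/121 ≈ 0.34711)
4*(r + B(1)) = 4*(42/121 + 1²) = 4*(42/121 + 1) = 4*(163/121) = 652/121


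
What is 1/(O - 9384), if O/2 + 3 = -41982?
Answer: -1/93354 ≈ -1.0712e-5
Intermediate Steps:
O = -83970 (O = -6 + 2*(-41982) = -6 - 83964 = -83970)
1/(O - 9384) = 1/(-83970 - 9384) = 1/(-93354) = -1/93354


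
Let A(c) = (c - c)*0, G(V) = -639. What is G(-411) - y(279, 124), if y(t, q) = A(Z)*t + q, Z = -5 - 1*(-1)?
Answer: -763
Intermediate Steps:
Z = -4 (Z = -5 + 1 = -4)
A(c) = 0 (A(c) = 0*0 = 0)
y(t, q) = q (y(t, q) = 0*t + q = 0 + q = q)
G(-411) - y(279, 124) = -639 - 1*124 = -639 - 124 = -763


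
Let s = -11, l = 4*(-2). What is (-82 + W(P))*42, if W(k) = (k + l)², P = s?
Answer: 11718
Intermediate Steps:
l = -8
P = -11
W(k) = (-8 + k)² (W(k) = (k - 8)² = (-8 + k)²)
(-82 + W(P))*42 = (-82 + (-8 - 11)²)*42 = (-82 + (-19)²)*42 = (-82 + 361)*42 = 279*42 = 11718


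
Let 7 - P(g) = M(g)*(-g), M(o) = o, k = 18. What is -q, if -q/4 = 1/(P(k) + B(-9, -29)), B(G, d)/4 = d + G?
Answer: 4/179 ≈ 0.022346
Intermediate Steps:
B(G, d) = 4*G + 4*d (B(G, d) = 4*(d + G) = 4*(G + d) = 4*G + 4*d)
P(g) = 7 + g² (P(g) = 7 - g*(-g) = 7 - (-1)*g² = 7 + g²)
q = -4/179 (q = -4/((7 + 18²) + (4*(-9) + 4*(-29))) = -4/((7 + 324) + (-36 - 116)) = -4/(331 - 152) = -4/179 ≈ -0.022346)
-q = -1*(-4/179) = 4/179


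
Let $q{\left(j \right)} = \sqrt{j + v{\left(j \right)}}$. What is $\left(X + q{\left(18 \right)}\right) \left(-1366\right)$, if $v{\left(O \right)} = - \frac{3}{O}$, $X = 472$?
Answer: $-644752 - \frac{683 \sqrt{642}}{3} \approx -6.5052 \cdot 10^{5}$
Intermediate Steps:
$q{\left(j \right)} = \sqrt{j - \frac{3}{j}}$
$\left(X + q{\left(18 \right)}\right) \left(-1366\right) = \left(472 + \sqrt{18 - \frac{3}{18}}\right) \left(-1366\right) = \left(472 + \sqrt{18 - \frac{1}{6}}\right) \left(-1366\right) = \left(472 + \sqrt{\frac{107}{6}}\right) \left(-1366\right) = \left(472 + \frac{\sqrt{642}}{6}\right) \left(-1366\right) = -644752 - \frac{683 \sqrt{642}}{3}$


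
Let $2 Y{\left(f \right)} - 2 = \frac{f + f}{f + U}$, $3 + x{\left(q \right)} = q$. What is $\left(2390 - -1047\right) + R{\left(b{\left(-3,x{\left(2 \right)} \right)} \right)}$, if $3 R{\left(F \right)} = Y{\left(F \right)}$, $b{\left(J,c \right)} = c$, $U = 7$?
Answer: $\frac{61871}{18} \approx 3437.3$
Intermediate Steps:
$x{\left(q \right)} = -3 + q$
$Y{\left(f \right)} = 1 + \frac{f}{7 + f}$ ($Y{\left(f \right)} = 1 + \frac{\left(f + f\right) \frac{1}{f + 7}}{2} = 1 + \frac{2 f \frac{1}{7 + f}}{2} = 1 + \frac{f}{7 + f}$)
$R{\left(F \right)} = \frac{7 + 2 F}{3 \left(7 + F\right)}$ ($R{\left(F \right)} = \frac{\frac{1}{7 + F} \left(7 + 2 F\right)}{3} = \frac{7 + 2 F}{3 \left(7 + F\right)}$)
$\left(2390 - -1047\right) + R{\left(b{\left(-3,x{\left(2 \right)} \right)} \right)} = \left(2390 - -1047\right) + \frac{7 + 2 \left(-3 + 2\right)}{3 \left(7 + \left(-3 + 2\right)\right)} = \left(2390 + 1047\right) + \frac{7 + 2 \left(-1\right)}{3 \left(7 - 1\right)} = 3437 + \frac{7 - 2}{3 \cdot 6} = 3437 + \frac{1}{3} \cdot \frac{1}{6} \cdot 5 = 3437 + \frac{5}{18} = \frac{61871}{18}$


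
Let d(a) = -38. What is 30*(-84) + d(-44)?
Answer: -2558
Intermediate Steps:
30*(-84) + d(-44) = 30*(-84) - 38 = -2520 - 38 = -2558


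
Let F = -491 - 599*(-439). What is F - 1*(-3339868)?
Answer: 3602338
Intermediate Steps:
F = 262470 (F = -491 + 262961 = 262470)
F - 1*(-3339868) = 262470 - 1*(-3339868) = 262470 + 3339868 = 3602338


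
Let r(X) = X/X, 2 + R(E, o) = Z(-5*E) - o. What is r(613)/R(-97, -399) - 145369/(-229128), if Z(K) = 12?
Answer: 59685049/93713352 ≈ 0.63689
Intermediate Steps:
R(E, o) = 10 - o (R(E, o) = -2 + (12 - o) = 10 - o)
r(X) = 1
r(613)/R(-97, -399) - 145369/(-229128) = 1/(10 - 1*(-399)) - 145369/(-229128) = 1/(10 + 399) - 145369*(-1/229128) = 1/409 + 145369/229128 = 59685049/93713352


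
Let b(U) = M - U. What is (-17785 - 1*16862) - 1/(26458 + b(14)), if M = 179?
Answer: -922407082/26623 ≈ -34647.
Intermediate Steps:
b(U) = 179 - U
(-17785 - 1*16862) - 1/(26458 + b(14)) = (-17785 - 1*16862) - 1/(26458 + (179 - 1*14)) = (-17785 - 16862) - 1/(26458 + (179 - 14)) = -34647 - 1/(26458 + 165) = -34647 - 1/26623 = -922407082/26623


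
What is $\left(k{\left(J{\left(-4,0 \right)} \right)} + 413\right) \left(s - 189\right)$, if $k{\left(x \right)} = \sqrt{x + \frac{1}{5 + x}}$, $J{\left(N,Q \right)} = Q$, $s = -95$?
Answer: $-117292 - \frac{284 \sqrt{5}}{5} \approx -1.1742 \cdot 10^{5}$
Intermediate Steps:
$\left(k{\left(J{\left(-4,0 \right)} \right)} + 413\right) \left(s - 189\right) = \left(\sqrt{\frac{1 + 0 \left(5 + 0\right)}{5 + 0}} + 413\right) \left(-95 - 189\right) = \left(\sqrt{\frac{1 + 0 \cdot 5}{5}} + 413\right) \left(-284\right) = \left(\sqrt{\frac{1 + 0}{5}} + 413\right) \left(-284\right) = \left(\sqrt{\frac{1}{5} \cdot 1} + 413\right) \left(-284\right) = \left(\sqrt{\frac{1}{5}} + 413\right) \left(-284\right) = \left(\frac{\sqrt{5}}{5} + 413\right) \left(-284\right) = \left(413 + \frac{\sqrt{5}}{5}\right) \left(-284\right) = -117292 - \frac{284 \sqrt{5}}{5}$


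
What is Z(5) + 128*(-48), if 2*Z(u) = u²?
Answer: -12263/2 ≈ -6131.5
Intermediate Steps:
Z(u) = u²/2
Z(5) + 128*(-48) = (½)*5² + 128*(-48) = (½)*25 - 6144 = 25/2 - 6144 = -12263/2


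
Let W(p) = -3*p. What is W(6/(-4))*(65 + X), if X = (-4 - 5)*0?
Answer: 585/2 ≈ 292.50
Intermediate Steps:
X = 0 (X = -9*0 = 0)
W(6/(-4))*(65 + X) = (-18/(-4))*(65 + 0) = -18*(-1)/4*65 = -3*(-3/2)*65 = (9/2)*65 = 585/2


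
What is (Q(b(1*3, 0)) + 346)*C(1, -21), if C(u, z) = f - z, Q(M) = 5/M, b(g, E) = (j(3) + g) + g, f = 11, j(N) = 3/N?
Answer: 77664/7 ≈ 11095.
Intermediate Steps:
b(g, E) = 1 + 2*g (b(g, E) = (3/3 + g) + g = (3*(⅓) + g) + g = (1 + g) + g = 1 + 2*g)
C(u, z) = 11 - z
(Q(b(1*3, 0)) + 346)*C(1, -21) = (5/(1 + 2*(1*3)) + 346)*(11 - 1*(-21)) = (5/(1 + 2*3) + 346)*(11 + 21) = (5/(1 + 6) + 346)*32 = (5/7 + 346)*32 = (2427/7)*32 = 77664/7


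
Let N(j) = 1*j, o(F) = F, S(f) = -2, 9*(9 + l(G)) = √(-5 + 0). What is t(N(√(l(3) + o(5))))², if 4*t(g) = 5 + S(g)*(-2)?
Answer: 81/16 ≈ 5.0625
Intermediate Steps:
l(G) = -9 + I*√5/9 (l(G) = -9 + √(-5 + 0)/9 = -9 + √(-5)/9 = -9 + (I*√5)/9 = -9 + I*√5/9)
N(j) = j
t(g) = 9/4 (t(g) = (5 - 2*(-2))/4 = (5 + 4)/4 = (¼)*9 = 9/4)
t(N(√(l(3) + o(5))))² = (9/4)² = 81/16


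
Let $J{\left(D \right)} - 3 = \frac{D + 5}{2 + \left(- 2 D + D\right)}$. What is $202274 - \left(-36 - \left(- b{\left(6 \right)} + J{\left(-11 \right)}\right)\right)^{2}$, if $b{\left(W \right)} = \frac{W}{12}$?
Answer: $\frac{135759103}{676} \approx 2.0083 \cdot 10^{5}$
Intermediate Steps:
$b{\left(W \right)} = \frac{W}{12}$ ($b{\left(W \right)} = W \frac{1}{12} = \frac{W}{12}$)
$J{\left(D \right)} = 3 + \frac{5 + D}{2 - D}$ ($J{\left(D \right)} = 3 + \frac{D + 5}{2 + \left(- 2 D + D\right)} = 3 + \frac{5 + D}{2 - D}$)
$202274 - \left(-36 - \left(- b{\left(6 \right)} + J{\left(-11 \right)}\right)\right)^{2} = 202274 - \left(-36 + \left(\frac{1}{12} \cdot 6 - \frac{-11 + 2 \left(-11\right)}{-2 - 11}\right)\right)^{2} = 202274 - \left(-36 + \left(\frac{1}{2} - \frac{-11 - 22}{-13}\right)\right)^{2} = 202274 - \left(-36 + \left(\frac{1}{2} - \left(- \frac{1}{13}\right) \left(-33\right)\right)\right)^{2} = 202274 - \left(-36 + \left(\frac{1}{2} - \frac{33}{13}\right)\right)^{2} = 202274 - \left(-36 - \frac{53}{26}\right)^{2} = 202274 - \left(- \frac{989}{26}\right)^{2} = 202274 - \frac{978121}{676} = \frac{135759103}{676}$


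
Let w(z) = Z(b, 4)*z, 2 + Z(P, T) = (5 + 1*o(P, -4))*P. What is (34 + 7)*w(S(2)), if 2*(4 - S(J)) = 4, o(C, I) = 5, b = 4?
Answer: 3116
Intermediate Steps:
Z(P, T) = -2 + 10*P (Z(P, T) = -2 + (5 + 1*5)*P = -2 + (5 + 5)*P = -2 + 10*P)
S(J) = 2 (S(J) = 4 - ½*4 = 4 - 2 = 2)
w(z) = 38*z (w(z) = (-2 + 10*4)*z = (-2 + 40)*z = 38*z)
(34 + 7)*w(S(2)) = (34 + 7)*(38*2) = 41*76 = 3116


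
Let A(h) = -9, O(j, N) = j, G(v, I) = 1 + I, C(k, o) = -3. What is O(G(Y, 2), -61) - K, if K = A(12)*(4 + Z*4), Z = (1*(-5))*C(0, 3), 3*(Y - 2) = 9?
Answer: 579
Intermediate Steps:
Y = 5 (Y = 2 + (⅓)*9 = 2 + 3 = 5)
Z = 15 (Z = (1*(-5))*(-3) = -5*(-3) = 15)
K = -576 (K = -9*(4 + 15*4) = -9*(4 + 60) = -9*64 = -576)
O(G(Y, 2), -61) - K = (1 + 2) - 1*(-576) = 3 + 576 = 579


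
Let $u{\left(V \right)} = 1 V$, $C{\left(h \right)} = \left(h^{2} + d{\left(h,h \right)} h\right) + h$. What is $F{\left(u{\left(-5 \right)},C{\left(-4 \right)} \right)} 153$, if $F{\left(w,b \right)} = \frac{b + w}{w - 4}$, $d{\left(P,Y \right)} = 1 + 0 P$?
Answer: $-51$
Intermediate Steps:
$d{\left(P,Y \right)} = 1$ ($d{\left(P,Y \right)} = 1 + 0 = 1$)
$C{\left(h \right)} = h^{2} + 2 h$ ($C{\left(h \right)} = \left(h^{2} + 1 h\right) + h = \left(h^{2} + h\right) + h = \left(h + h^{2}\right) + h = h^{2} + 2 h$)
$u{\left(V \right)} = V$
$F{\left(w,b \right)} = \frac{b + w}{-4 + w}$
$F{\left(u{\left(-5 \right)},C{\left(-4 \right)} \right)} 153 = \frac{- 4 \left(2 - 4\right) - 5}{-4 - 5} \cdot 153 = \frac{\left(-4\right) \left(-2\right) - 5}{-9} \cdot 153 = - \frac{8 - 5}{9} \cdot 153 = \left(- \frac{1}{9}\right) 3 \cdot 153 = \left(- \frac{1}{3}\right) 153 = -51$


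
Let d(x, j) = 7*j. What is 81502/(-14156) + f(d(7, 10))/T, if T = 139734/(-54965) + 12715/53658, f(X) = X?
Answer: -1738330812750947/48123088404766 ≈ -36.123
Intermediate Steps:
T = -6798966997/2949311970 (T = 139734*(-1/54965) + 12715*(1/53658) = -139734/54965 + 12715/53658 = -6798966997/2949311970 ≈ -2.3053)
81502/(-14156) + f(d(7, 10))/T = 81502/(-14156) + (7*10)/(-6798966997/2949311970) = 81502*(-1/14156) + 70*(-2949311970/6798966997) = -40751/7078 - 206451837900/6798966997 = -1738330812750947/48123088404766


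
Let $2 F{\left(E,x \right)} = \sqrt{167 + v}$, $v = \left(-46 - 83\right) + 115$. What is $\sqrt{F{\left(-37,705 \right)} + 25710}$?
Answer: $\frac{\sqrt{102840 + 6 \sqrt{17}}}{2} \approx 160.36$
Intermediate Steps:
$v = -14$ ($v = -129 + 115 = -14$)
$F{\left(E,x \right)} = \frac{3 \sqrt{17}}{2}$ ($F{\left(E,x \right)} = \frac{\sqrt{167 - 14}}{2} = \frac{\sqrt{153}}{2} = \frac{3 \sqrt{17}}{2}$)
$\sqrt{F{\left(-37,705 \right)} + 25710} = \sqrt{\frac{3 \sqrt{17}}{2} + 25710} = \sqrt{25710 + \frac{3 \sqrt{17}}{2}}$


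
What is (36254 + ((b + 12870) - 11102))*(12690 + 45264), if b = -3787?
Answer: 1984055190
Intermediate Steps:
(36254 + ((b + 12870) - 11102))*(12690 + 45264) = (36254 + ((-3787 + 12870) - 11102))*(12690 + 45264) = (36254 + (9083 - 11102))*57954 = (36254 - 2019)*57954 = 34235*57954 = 1984055190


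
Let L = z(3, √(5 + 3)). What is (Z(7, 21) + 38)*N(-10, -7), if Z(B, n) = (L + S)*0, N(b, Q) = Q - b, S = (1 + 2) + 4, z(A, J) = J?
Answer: 114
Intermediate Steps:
S = 7 (S = 3 + 4 = 7)
L = 2*√2 (L = √(5 + 3) = √8 = 2*√2 ≈ 2.8284)
Z(B, n) = 0 (Z(B, n) = (2*√2 + 7)*0 = (7 + 2*√2)*0 = 0)
(Z(7, 21) + 38)*N(-10, -7) = (0 + 38)*(-7 - 1*(-10)) = 38*(-7 + 10) = 38*3 = 114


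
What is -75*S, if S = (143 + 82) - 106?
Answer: -8925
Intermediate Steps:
S = 119 (S = 225 - 106 = 119)
-75*S = -75*119 = -8925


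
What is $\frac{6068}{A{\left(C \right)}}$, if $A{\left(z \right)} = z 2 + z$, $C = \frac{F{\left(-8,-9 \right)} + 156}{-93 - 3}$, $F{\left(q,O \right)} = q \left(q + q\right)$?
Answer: $- \frac{48544}{71} \approx -683.72$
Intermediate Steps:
$F{\left(q,O \right)} = 2 q^{2}$ ($F{\left(q,O \right)} = q 2 q = 2 q^{2}$)
$C = - \frac{71}{24}$ ($C = \frac{2 \left(-8\right)^{2} + 156}{-93 - 3} = \frac{2 \cdot 64 + 156}{-96} = \left(128 + 156\right) \left(- \frac{1}{96}\right) = 284 \left(- \frac{1}{96}\right) = - \frac{71}{24} \approx -2.9583$)
$A{\left(z \right)} = 3 z$ ($A{\left(z \right)} = 2 z + z = 3 z$)
$\frac{6068}{A{\left(C \right)}} = \frac{6068}{3 \left(- \frac{71}{24}\right)} = \frac{6068}{- \frac{71}{8}} = 6068 \left(- \frac{8}{71}\right) = - \frac{48544}{71}$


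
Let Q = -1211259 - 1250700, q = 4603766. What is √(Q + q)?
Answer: √2141807 ≈ 1463.5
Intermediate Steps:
Q = -2461959
√(Q + q) = √(-2461959 + 4603766) = √2141807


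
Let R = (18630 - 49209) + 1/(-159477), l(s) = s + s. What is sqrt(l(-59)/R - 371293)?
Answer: I*sqrt(551873381291845986251074)/1219161796 ≈ 609.34*I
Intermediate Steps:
l(s) = 2*s
R = -4876647184/159477 (R = -30579 - 1/159477 = -4876647184/159477 ≈ -30579.)
sqrt(l(-59)/R - 371293) = sqrt((2*(-59))/(-4876647184/159477) - 371293) = sqrt(-118*(-159477/4876647184) - 371293) = sqrt(9409143/2438323592 - 371293) = sqrt(-905332472035313/2438323592) = I*sqrt(551873381291845986251074)/1219161796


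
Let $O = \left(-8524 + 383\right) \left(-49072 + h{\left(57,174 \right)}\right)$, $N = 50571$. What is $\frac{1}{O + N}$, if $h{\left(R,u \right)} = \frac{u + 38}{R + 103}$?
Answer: $\frac{40}{15981397447} \approx 2.5029 \cdot 10^{-9}$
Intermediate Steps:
$h{\left(R,u \right)} = \frac{38 + u}{103 + R}$
$O = \frac{15979374607}{40}$ ($O = \left(-8524 + 383\right) \left(-49072 + \frac{38 + 174}{103 + 57}\right) = - 8141 \left(-49072 + \frac{1}{160} \cdot 212\right) = - 8141 \left(-49072 + \frac{53}{40}\right) = \left(-8141\right) \left(- \frac{1962827}{40}\right) = \frac{15979374607}{40} \approx 3.9948 \cdot 10^{8}$)
$\frac{1}{O + N} = \frac{1}{\frac{15979374607}{40} + 50571} = \frac{1}{\frac{15981397447}{40}} = \frac{40}{15981397447}$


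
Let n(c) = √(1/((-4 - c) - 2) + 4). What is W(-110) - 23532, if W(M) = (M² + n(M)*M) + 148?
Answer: -11284 - 55*√10842/26 ≈ -11504.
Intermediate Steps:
n(c) = √(4 + 1/(-6 - c)) (n(c) = √(1/(-6 - c) + 4) = √(4 + 1/(-6 - c)))
W(M) = 148 + M² + M*√((23 + 4*M)/(6 + M)) (W(M) = (M² + √((23 + 4*M)/(6 + M))*M) + 148 = (M² + M*√((23 + 4*M)/(6 + M))) + 148 = 148 + M² + M*√((23 + 4*M)/(6 + M)))
W(-110) - 23532 = (148 + (-110)² - 110*√417*√(-1/(6 - 110))) - 23532 = (148 + 12100 - 110*√417*√(-1/(-104))) - 23532 = (148 + 12100 - 110*√10842/52) - 23532 = (148 + 12100 - 55*√10842/26) - 23532 = (12248 - 55*√10842/26) - 23532 = -11284 - 55*√10842/26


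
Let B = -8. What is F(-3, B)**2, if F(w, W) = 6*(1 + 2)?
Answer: 324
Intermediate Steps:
F(w, W) = 18 (F(w, W) = 6*3 = 18)
F(-3, B)**2 = 18**2 = 324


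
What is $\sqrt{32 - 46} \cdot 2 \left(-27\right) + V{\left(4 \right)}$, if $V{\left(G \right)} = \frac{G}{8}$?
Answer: $\frac{1}{2} - 54 i \sqrt{14} \approx 0.5 - 202.05 i$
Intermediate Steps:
$V{\left(G \right)} = \frac{G}{8}$ ($V{\left(G \right)} = G \frac{1}{8} = \frac{G}{8}$)
$\sqrt{32 - 46} \cdot 2 \left(-27\right) + V{\left(4 \right)} = \sqrt{32 - 46} \cdot 2 \left(-27\right) + \frac{1}{8} \cdot 4 = \sqrt{-14} \left(-54\right) + \frac{1}{2} = i \sqrt{14} \left(-54\right) + \frac{1}{2} = - 54 i \sqrt{14} + \frac{1}{2} = \frac{1}{2} - 54 i \sqrt{14}$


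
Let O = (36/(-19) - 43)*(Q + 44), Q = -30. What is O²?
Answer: 142611364/361 ≈ 3.9505e+5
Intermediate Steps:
O = -11942/19 (O = (36/(-19) - 43)*(-30 + 44) = (36*(-1/19) - 43)*14 = (-36/19 - 43)*14 = -853/19*14 = -11942/19 ≈ -628.53)
O² = (-11942/19)² = 142611364/361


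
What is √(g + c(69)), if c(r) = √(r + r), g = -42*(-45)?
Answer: √(1890 + √138) ≈ 43.609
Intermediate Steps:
g = 1890
c(r) = √2*√r (c(r) = √(2*r) = √2*√r)
√(g + c(69)) = √(1890 + √2*√69) = √(1890 + √138)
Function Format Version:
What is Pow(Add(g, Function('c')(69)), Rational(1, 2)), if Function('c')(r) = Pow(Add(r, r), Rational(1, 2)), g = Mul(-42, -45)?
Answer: Pow(Add(1890, Pow(138, Rational(1, 2))), Rational(1, 2)) ≈ 43.609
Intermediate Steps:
g = 1890
Function('c')(r) = Mul(Pow(2, Rational(1, 2)), Pow(r, Rational(1, 2))) (Function('c')(r) = Pow(Mul(2, r), Rational(1, 2)) = Mul(Pow(2, Rational(1, 2)), Pow(r, Rational(1, 2))))
Pow(Add(g, Function('c')(69)), Rational(1, 2)) = Pow(Add(1890, Mul(Pow(2, Rational(1, 2)), Pow(69, Rational(1, 2)))), Rational(1, 2)) = Pow(Add(1890, Pow(138, Rational(1, 2))), Rational(1, 2))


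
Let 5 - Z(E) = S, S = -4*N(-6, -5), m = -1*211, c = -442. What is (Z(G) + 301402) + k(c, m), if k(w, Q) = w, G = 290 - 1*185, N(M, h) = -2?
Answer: 300957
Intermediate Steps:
m = -211
S = 8 (S = -4*(-2) = 8)
G = 105 (G = 290 - 185 = 105)
Z(E) = -3 (Z(E) = 5 - 1*8 = 5 - 8 = -3)
(Z(G) + 301402) + k(c, m) = (-3 + 301402) - 442 = 301399 - 442 = 300957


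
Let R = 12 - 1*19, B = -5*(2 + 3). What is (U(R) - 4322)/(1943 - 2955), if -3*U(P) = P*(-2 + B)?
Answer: 4385/1012 ≈ 4.3330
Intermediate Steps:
B = -25 (B = -5*5 = -25)
R = -7 (R = 12 - 19 = -7)
U(P) = 9*P (U(P) = -P*(-2 - 25)/3 = -P*(-27)/3 = -(-9)*P = 9*P)
(U(R) - 4322)/(1943 - 2955) = (9*(-7) - 4322)/(1943 - 2955) = (-63 - 4322)/(-1012) = -4385*(-1/1012) = 4385/1012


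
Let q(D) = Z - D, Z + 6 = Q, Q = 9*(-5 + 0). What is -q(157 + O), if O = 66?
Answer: 274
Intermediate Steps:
Q = -45 (Q = 9*(-5) = -45)
Z = -51 (Z = -6 - 45 = -51)
q(D) = -51 - D
-q(157 + O) = -(-51 - (157 + 66)) = -(-51 - 1*223) = -(-51 - 223) = -1*(-274) = 274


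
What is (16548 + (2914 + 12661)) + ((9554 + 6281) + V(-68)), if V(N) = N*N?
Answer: 52582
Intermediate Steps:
V(N) = N²
(16548 + (2914 + 12661)) + ((9554 + 6281) + V(-68)) = (16548 + (2914 + 12661)) + ((9554 + 6281) + (-68)²) = (16548 + 15575) + (15835 + 4624) = 32123 + 20459 = 52582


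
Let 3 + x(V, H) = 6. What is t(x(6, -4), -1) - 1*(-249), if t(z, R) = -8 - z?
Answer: 238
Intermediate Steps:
x(V, H) = 3 (x(V, H) = -3 + 6 = 3)
t(x(6, -4), -1) - 1*(-249) = (-8 - 1*3) - 1*(-249) = (-8 - 3) + 249 = -11 + 249 = 238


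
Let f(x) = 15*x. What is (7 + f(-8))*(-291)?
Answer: 32883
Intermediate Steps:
(7 + f(-8))*(-291) = (7 + 15*(-8))*(-291) = (7 - 120)*(-291) = -113*(-291) = 32883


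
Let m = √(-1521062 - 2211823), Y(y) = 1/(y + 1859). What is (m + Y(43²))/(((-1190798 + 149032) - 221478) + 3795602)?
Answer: 1/9389983464 + 9*I*√46085/2532358 ≈ 1.065e-10 + 0.00076295*I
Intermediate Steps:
Y(y) = 1/(1859 + y)
m = 9*I*√46085 (m = √(-3732885) = 9*I*√46085 ≈ 1932.1*I)
(m + Y(43²))/(((-1190798 + 149032) - 221478) + 3795602) = (9*I*√46085 + 1/(1859 + 43²))/(((-1190798 + 149032) - 221478) + 3795602) = (9*I*√46085 + 1/(1859 + 1849))/((-1041766 - 221478) + 3795602) = (9*I*√46085 + 1/3708)/(-1263244 + 3795602) = (9*I*√46085 + 1/3708)/2532358 = (1/3708 + 9*I*√46085)*(1/2532358) = 1/9389983464 + 9*I*√46085/2532358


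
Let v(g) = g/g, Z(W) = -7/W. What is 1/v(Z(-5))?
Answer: 1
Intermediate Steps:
v(g) = 1
1/v(Z(-5)) = 1/1 = 1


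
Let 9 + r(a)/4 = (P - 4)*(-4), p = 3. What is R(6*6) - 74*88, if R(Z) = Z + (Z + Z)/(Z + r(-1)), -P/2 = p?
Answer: -129511/20 ≈ -6475.5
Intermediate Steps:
P = -6 (P = -2*3 = -6)
r(a) = 124 (r(a) = -36 + 4*((-6 - 4)*(-4)) = -36 + 4*(-10*(-4)) = -36 + 4*40 = -36 + 160 = 124)
R(Z) = Z + 2*Z/(124 + Z) (R(Z) = Z + (Z + Z)/(Z + 124) = Z + (2*Z)/(124 + Z) = Z + 2*Z/(124 + Z))
R(6*6) - 74*88 = (6*6)*(126 + 6*6)/(124 + 6*6) - 74*88 = 36*(126 + 36)/(124 + 36) - 6512 = 36*162/160 - 6512 = 36*(1/160)*162 - 6512 = 729/20 - 6512 = -129511/20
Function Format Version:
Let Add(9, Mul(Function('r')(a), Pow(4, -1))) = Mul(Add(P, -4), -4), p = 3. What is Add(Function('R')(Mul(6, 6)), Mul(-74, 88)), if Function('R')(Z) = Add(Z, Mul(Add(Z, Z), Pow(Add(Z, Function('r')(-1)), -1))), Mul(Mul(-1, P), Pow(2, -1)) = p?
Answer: Rational(-129511, 20) ≈ -6475.5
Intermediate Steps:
P = -6 (P = Mul(-2, 3) = -6)
Function('r')(a) = 124 (Function('r')(a) = Add(-36, Mul(4, Mul(Add(-6, -4), -4))) = Add(-36, Mul(4, Mul(-10, -4))) = Add(-36, Mul(4, 40)) = Add(-36, 160) = 124)
Function('R')(Z) = Add(Z, Mul(2, Z, Pow(Add(124, Z), -1))) (Function('R')(Z) = Add(Z, Mul(Add(Z, Z), Pow(Add(Z, 124), -1))) = Add(Z, Mul(Mul(2, Z), Pow(Add(124, Z), -1))) = Add(Z, Mul(2, Z, Pow(Add(124, Z), -1))))
Add(Function('R')(Mul(6, 6)), Mul(-74, 88)) = Add(Mul(Mul(6, 6), Pow(Add(124, Mul(6, 6)), -1), Add(126, Mul(6, 6))), Mul(-74, 88)) = Add(Mul(36, Pow(Add(124, 36), -1), Add(126, 36)), -6512) = Add(Mul(36, Pow(160, -1), 162), -6512) = Add(Mul(36, Rational(1, 160), 162), -6512) = Add(Rational(729, 20), -6512) = Rational(-129511, 20)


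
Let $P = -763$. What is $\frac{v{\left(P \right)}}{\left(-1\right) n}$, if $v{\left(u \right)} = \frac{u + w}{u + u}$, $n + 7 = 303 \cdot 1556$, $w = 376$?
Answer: $- \frac{387}{719449486} \approx -5.3791 \cdot 10^{-7}$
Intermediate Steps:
$n = 471461$ ($n = -7 + 303 \cdot 1556 = -7 + 471468 = 471461$)
$v{\left(u \right)} = \frac{376 + u}{2 u}$ ($v{\left(u \right)} = \frac{u + 376}{u + u} = \frac{376 + u}{2 u}$)
$\frac{v{\left(P \right)}}{\left(-1\right) n} = \frac{\frac{1}{2} \frac{1}{-763} \left(376 - 763\right)}{\left(-1\right) 471461} = \frac{\frac{1}{2} \left(- \frac{1}{763}\right) \left(-387\right)}{-471461} = \frac{387}{1526} \left(- \frac{1}{471461}\right) = - \frac{387}{719449486}$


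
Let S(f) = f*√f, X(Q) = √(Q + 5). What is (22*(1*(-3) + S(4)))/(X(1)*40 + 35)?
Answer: -154/335 + 176*√6/335 ≈ 0.82719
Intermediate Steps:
X(Q) = √(5 + Q)
S(f) = f^(3/2)
(22*(1*(-3) + S(4)))/(X(1)*40 + 35) = (22*(1*(-3) + 4^(3/2)))/(√(5 + 1)*40 + 35) = (22*(-3 + 8))/(√6*40 + 35) = (22*5)/(40*√6 + 35) = 110/(35 + 40*√6)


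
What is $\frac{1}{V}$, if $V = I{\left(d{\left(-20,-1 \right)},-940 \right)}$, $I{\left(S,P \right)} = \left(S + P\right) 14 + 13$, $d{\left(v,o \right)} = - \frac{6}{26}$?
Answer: $- \frac{13}{170953} \approx -7.6044 \cdot 10^{-5}$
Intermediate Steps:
$d{\left(v,o \right)} = - \frac{3}{13}$ ($d{\left(v,o \right)} = \left(-6\right) \frac{1}{26} = - \frac{3}{13}$)
$I{\left(S,P \right)} = 13 + 14 P + 14 S$ ($I{\left(S,P \right)} = \left(P + S\right) 14 + 13 = \left(14 P + 14 S\right) + 13 = 13 + 14 P + 14 S$)
$V = - \frac{170953}{13}$ ($V = 13 + 14 \left(-940\right) + 14 \left(- \frac{3}{13}\right) = 13 - 13160 - \frac{42}{13} = - \frac{170953}{13} \approx -13150.0$)
$\frac{1}{V} = \frac{1}{- \frac{170953}{13}} = - \frac{13}{170953}$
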